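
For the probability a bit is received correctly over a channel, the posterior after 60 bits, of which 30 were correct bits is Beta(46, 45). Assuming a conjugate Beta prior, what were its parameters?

A Beta(α, β) prior with s successes and f failures in binomial data gives a Beta(α+s, β+f) posterior.
So α = 46 − 30 = 16 and β = 45 − 30 = 15.

Beta(16, 15)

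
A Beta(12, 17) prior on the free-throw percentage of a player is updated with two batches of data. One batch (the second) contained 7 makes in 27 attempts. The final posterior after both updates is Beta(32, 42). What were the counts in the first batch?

13 makes and 5 misses

Because Beta–binomial updating is additive in the counts, the combined data contributed (α_post−α_prior, β_post−β_prior) successes and failures.
Total across both batches: 32−12=20 makes, 42−17=25 misses.
Subtract the second batch: 20−7=13 makes and 25−20=5 misses.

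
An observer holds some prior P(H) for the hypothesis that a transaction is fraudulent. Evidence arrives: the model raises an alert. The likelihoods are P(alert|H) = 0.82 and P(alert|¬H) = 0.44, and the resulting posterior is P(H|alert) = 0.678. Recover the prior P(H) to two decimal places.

P(H) = 0.53

Bayes' rule in odds form gives O(H|E) = O(H)·[P(E|H)/P(E|¬H)], hence O(H) = O(H|E)/LR.
Posterior odds = 0.678/(1−0.678) = 2.1056. LR = 0.82/0.44 = 1.8636.
Prior odds = 2.1056/1.8636 = 1.1299, so P(H) = 1.1299/(1+1.1299) ≈ 0.53.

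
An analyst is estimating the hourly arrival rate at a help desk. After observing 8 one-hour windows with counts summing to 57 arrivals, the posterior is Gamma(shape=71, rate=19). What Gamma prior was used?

A Gamma(α, β) prior (rate parametrization) on a Poisson rate with n observations summing to S gives posterior Gamma(α+S, β+n).
So α = 71 − 57 = 14 and β = 19 − 8 = 11.

Gamma(shape=14, rate=11)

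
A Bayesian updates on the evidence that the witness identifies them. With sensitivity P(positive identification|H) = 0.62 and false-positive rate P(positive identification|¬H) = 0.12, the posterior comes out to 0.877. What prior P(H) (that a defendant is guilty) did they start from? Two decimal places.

P(H) = 0.58

In odds form, posterior odds = prior odds × likelihood ratio, so prior odds = posterior odds ÷ LR.
Posterior odds = 0.877/(1−0.877) = 7.1301. LR = 0.62/0.12 = 5.1667.
Prior odds = 7.1301/5.1667 = 1.3800, so P(H) = 1.3800/(1+1.3800) ≈ 0.58.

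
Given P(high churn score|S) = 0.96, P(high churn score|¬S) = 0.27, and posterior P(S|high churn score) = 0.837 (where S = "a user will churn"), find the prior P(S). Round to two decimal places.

Bayes' rule in odds form gives O(S|E) = O(S)·[P(E|S)/P(E|¬S)], hence O(S) = O(S|E)/LR.
Posterior odds = 0.837/(1−0.837) = 5.1350. LR = 0.96/0.27 = 3.5556.
Prior odds = 5.1350/3.5556 = 1.4442, so P(S) = 1.4442/(1+1.4442) ≈ 0.59.

P(S) = 0.59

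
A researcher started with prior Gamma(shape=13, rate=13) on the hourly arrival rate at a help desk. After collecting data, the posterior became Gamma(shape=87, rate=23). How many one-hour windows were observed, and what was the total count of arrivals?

Gamma–Poisson conjugacy: posterior shape = α + Σxᵢ, posterior rate = β + n.
Matching: Σxᵢ = 87 − 13 = 74 and n = 23 − 13 = 10.

n = 10 one-hour windows with total 74 arrivals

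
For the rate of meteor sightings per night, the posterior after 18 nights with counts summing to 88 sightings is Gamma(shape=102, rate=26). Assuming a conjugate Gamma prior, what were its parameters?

Gamma–Poisson conjugacy: posterior shape = α + Σxᵢ, posterior rate = β + n.
So α = 102 − 88 = 14 and β = 26 − 18 = 8.

Gamma(shape=14, rate=8)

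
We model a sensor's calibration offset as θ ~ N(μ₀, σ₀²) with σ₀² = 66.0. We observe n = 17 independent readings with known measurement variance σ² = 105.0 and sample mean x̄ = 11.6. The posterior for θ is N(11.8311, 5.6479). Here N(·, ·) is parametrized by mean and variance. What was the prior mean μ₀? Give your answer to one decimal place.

μ₀ = 14.3

With known observation variance, the Normal–Normal posterior has precision τ_n = τ₀ + n/σ² and mean μ_n = (τ₀μ₀ + (n/σ²)x̄)/τ_n.
Here τ₀ = 1/66.0 = 0.015152 and τ_data = 17/105.0 = 0.161905, so τ_n = 0.177057.
Rearranging for μ₀: μ₀ = (μ_n·τ_n − τ_data·x̄)/τ₀ = (11.8311·0.177057 − 0.161905·11.6) / 0.015152 = 0.216681/0.015152 ≈ 14.3.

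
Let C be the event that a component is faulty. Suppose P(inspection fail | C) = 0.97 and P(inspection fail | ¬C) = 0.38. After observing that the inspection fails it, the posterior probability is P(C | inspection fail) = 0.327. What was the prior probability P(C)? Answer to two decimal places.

Bayes' rule in odds form gives O(C|E) = O(C)·[P(E|C)/P(E|¬C)], hence O(C) = O(C|E)/LR.
Posterior odds = 0.327/(1−0.327) = 0.4859. LR = 0.97/0.38 = 2.5526.
Prior odds = 0.4859/2.5526 = 0.1904, so P(C) = 0.1904/(1+0.1904) ≈ 0.16.

P(C) = 0.16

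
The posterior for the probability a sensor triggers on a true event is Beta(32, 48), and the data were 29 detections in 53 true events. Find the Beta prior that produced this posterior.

A Beta(a, b) prior with s successes and f failures in binomial data gives a Beta(a+s, b+f) posterior.
So a = 32 − 29 = 3 and b = 48 − 24 = 24.

Beta(3, 24)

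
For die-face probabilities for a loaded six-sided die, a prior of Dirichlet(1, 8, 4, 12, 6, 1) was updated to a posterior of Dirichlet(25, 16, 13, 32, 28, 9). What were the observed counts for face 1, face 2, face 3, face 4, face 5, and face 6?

For a Dirichlet(α) prior with multinomial counts c, the posterior is Dirichlet(α + c) componentwise.
Counts are posterior − prior componentwise: 25−1=24, 16−8=8, 13−4=9, 32−12=20, 28−6=22, 9−1=8.

counts (24, 8, 9, 20, 22, 8)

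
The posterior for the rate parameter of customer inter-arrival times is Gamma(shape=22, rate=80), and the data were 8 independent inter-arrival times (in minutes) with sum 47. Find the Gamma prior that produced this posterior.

For an exponential likelihood with a Gamma(α, β) prior on the rate, n observations with total T give posterior Gamma(α+n, β+T).
So α = 22 − 8 = 14 and β = 80 − 47 = 33.

Gamma(shape=14, rate=33)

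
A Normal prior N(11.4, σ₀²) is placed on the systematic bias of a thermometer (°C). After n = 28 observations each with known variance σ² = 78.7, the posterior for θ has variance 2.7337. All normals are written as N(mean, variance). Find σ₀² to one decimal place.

Posterior precision equals prior precision plus data precision: 1/σ_n² = 1/σ₀² + n/σ².
So 1/σ₀² = 1/2.7337 − 28/78.7 = 0.365805 − 0.355781 = 0.010024.
Hence σ₀² = 1/0.010024 ≈ 99.8.

σ₀² = 99.8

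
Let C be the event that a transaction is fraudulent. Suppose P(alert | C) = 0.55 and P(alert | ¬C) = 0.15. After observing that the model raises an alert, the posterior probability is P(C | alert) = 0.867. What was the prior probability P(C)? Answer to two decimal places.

In odds form, posterior odds = prior odds × likelihood ratio, so prior odds = posterior odds ÷ LR.
Posterior odds = 0.867/(1−0.867) = 6.5188. LR = 0.55/0.15 = 3.6667.
Prior odds = 6.5188/3.6667 = 1.7778, so P(C) = 1.7778/(1+1.7778) ≈ 0.64.

P(C) = 0.64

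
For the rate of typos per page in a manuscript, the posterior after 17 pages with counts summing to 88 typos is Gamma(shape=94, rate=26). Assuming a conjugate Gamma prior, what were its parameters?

Gamma(shape=6, rate=9)

A Gamma(α, β) prior (rate parametrization) on a Poisson rate with n observations summing to S gives posterior Gamma(α+S, β+n).
So α = 94 − 88 = 6 and β = 26 − 17 = 9.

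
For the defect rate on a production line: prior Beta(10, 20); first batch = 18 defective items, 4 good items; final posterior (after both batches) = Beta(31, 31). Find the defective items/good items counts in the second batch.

Sequential conjugate updates are equivalent to a single update on the pooled data, so total successes = posterior α − prior α and total failures = posterior β − prior β.
Total across both batches: 31−10=21 defective items, 31−20=11 good items.
Subtract the first batch: 21−18=3 defective items and 11−4=7 good items.

3 defective items and 7 good items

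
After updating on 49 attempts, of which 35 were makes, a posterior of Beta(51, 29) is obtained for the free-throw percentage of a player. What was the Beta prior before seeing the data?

Beta(16, 15)

Under Beta–binomial conjugacy the posterior parameters are (α+s, β+f).
Subtract the data counts: 51−35=16, 29−14=15.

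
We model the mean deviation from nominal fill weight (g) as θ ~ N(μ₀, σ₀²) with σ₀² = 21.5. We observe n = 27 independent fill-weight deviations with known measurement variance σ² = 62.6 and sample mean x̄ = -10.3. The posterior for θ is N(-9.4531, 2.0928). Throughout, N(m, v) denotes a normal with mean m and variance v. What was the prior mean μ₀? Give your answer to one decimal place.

With known observation variance, the Normal–Normal posterior has precision τ_n = τ₀ + n/σ² and mean μ_n = (τ₀μ₀ + (n/σ²)x̄)/τ_n.
Here τ₀ = 1/21.5 = 0.046512 and τ_data = 27/62.6 = 0.431310, so τ_n = 0.477822.
Rearranging for μ₀: μ₀ = (μ_n·τ_n − τ_data·x̄)/τ₀ = (-9.4531·0.477822 − 0.431310·-10.3) / 0.046512 = -0.074406/0.046512 ≈ -1.6.

μ₀ = -1.6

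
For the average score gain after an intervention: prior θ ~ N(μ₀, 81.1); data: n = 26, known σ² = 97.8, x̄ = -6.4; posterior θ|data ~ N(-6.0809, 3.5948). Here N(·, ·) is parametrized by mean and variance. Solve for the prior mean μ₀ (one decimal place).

μ₀ = 0.8

The posterior mean is a precision-weighted average: μ_n = (τ₀μ₀ + τ_data·x̄)/(τ₀+τ_data), with τ₀=1/σ₀² and τ_data=n/σ².
Here τ₀ = 1/81.1 = 0.012330 and τ_data = 26/97.8 = 0.265849, so τ_n = 0.278179.
Rearranging for μ₀: μ₀ = (μ_n·τ_n − τ_data·x̄)/τ₀ = (-6.0809·0.278179 − 0.265849·-6.4) / 0.012330 = 0.009855/0.012330 ≈ 0.8.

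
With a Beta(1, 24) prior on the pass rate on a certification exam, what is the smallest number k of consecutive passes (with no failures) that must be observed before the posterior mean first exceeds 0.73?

k = 64

After k passes and 0 failures the posterior is Beta(1+k, 24), with mean (1+k)/(1+24+k).
Set (1+k)/(25+k) > 0.73 and solve: k > (0.73·25 − 1)/(1 − 0.73) = 63.889.
The smallest integer exceeding 63.889 is 64.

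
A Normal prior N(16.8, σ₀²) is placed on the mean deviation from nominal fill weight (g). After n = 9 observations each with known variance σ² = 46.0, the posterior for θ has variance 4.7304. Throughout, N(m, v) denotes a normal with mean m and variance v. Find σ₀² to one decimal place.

For the Normal–Normal model with known σ², precisions add: τ_n = τ₀ + n/σ².
So 1/σ₀² = 1/4.7304 − 9/46.0 = 0.211399 − 0.195652 = 0.015747.
Hence σ₀² = 1/0.015747 ≈ 63.5.

σ₀² = 63.5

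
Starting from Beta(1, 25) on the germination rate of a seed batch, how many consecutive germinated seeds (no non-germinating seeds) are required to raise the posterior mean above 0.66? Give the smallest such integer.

k = 48

After k germinated seeds and 0 non-germinating seeds the posterior is Beta(1+k, 25), with mean (1+k)/(1+25+k).
Set (1+k)/(26+k) > 0.66 and solve: k > (0.66·26 − 1)/(1 − 0.66) = 47.529.
The smallest integer exceeding 47.529 is 48.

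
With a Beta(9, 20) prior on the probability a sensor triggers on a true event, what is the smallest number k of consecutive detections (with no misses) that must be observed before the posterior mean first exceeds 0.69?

k = 36

After k detections and 0 misses the posterior is Beta(9+k, 20), with mean (9+k)/(9+20+k).
Set (9+k)/(29+k) > 0.69 and solve: k > (0.69·29 − 9)/(1 − 0.69) = 35.516.
The smallest integer exceeding 35.516 is 36.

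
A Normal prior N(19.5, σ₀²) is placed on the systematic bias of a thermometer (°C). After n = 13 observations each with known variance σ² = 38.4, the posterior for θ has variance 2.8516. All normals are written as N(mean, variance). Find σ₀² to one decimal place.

σ₀² = 82.4

Posterior precision equals prior precision plus data precision: 1/σ_n² = 1/σ₀² + n/σ².
So 1/σ₀² = 1/2.8516 − 13/38.4 = 0.350680 − 0.338542 = 0.012138.
Hence σ₀² = 1/0.012138 ≈ 82.4.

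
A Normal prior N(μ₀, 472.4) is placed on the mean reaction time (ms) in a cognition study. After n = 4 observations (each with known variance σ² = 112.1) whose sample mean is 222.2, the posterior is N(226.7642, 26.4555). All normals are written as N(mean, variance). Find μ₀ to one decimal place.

μ₀ = 303.7

The posterior mean is a precision-weighted average: μ_n = (τ₀μ₀ + τ_data·x̄)/(τ₀+τ_data), with τ₀=1/σ₀² and τ_data=n/σ².
Here τ₀ = 1/472.4 = 0.002117 and τ_data = 4/112.1 = 0.035682, so τ_n = 0.037799.
Rearranging for μ₀: μ₀ = (μ_n·τ_n − τ_data·x̄)/τ₀ = (226.7642·0.037799 − 0.035682·222.2) / 0.002117 = 0.642920/0.002117 ≈ 303.7.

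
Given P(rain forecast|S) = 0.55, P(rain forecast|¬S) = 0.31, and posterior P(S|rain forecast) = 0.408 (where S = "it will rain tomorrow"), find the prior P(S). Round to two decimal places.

P(S) = 0.28

Bayes' rule in odds form gives O(S|E) = O(S)·[P(E|S)/P(E|¬S)], hence O(S) = O(S|E)/LR.
Posterior odds = 0.408/(1−0.408) = 0.6892. LR = 0.55/0.31 = 1.7742.
Prior odds = 0.6892/1.7742 = 0.3885, so P(S) = 0.3885/(1+0.3885) ≈ 0.28.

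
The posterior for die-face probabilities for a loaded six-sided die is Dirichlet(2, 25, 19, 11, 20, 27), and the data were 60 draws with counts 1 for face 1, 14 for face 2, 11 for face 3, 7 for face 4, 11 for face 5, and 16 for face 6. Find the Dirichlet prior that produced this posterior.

Dirichlet(1, 11, 8, 4, 9, 11)

For a Dirichlet(α) prior with multinomial counts c, the posterior is Dirichlet(α + c) componentwise.
Subtract each count from the matching posterior parameter: 2−1=1, 25−14=11, 19−11=8, 11−7=4, 20−11=9, 27−16=11.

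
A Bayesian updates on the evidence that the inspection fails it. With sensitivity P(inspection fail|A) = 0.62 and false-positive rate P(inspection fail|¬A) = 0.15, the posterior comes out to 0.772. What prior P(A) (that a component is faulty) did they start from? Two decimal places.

P(A) = 0.45

In odds form, posterior odds = prior odds × likelihood ratio, so prior odds = posterior odds ÷ LR.
Posterior odds = 0.772/(1−0.772) = 3.3860. LR = 0.62/0.15 = 4.1333.
Prior odds = 3.3860/4.1333 = 0.8192, so P(A) = 0.8192/(1+0.8192) ≈ 0.45.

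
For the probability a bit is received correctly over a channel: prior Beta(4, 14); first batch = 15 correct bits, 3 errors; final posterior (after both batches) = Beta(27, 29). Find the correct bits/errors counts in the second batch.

8 correct bits and 12 errors

Sequential conjugate updates are equivalent to a single update on the pooled data, so total successes = posterior α − prior α and total failures = posterior β − prior β.
Total across both batches: 27−4=23 correct bits, 29−14=15 errors.
Subtract the first batch: 23−15=8 correct bits and 15−3=12 errors.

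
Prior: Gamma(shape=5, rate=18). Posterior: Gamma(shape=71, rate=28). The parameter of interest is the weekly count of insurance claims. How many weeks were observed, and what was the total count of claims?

A Gamma(α, β) prior (rate parametrization) on a Poisson rate with n observations summing to S gives posterior Gamma(α+S, β+n).
Matching: Σxᵢ = 71 − 5 = 66 and n = 28 − 18 = 10.

n = 10 weeks with total 66 claims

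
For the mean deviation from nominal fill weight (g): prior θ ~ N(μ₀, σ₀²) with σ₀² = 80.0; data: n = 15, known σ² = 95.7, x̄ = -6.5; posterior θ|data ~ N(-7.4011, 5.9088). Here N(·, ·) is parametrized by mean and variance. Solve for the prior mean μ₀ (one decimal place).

μ₀ = -18.7

With known observation variance, the Normal–Normal posterior has precision τ_n = τ₀ + n/σ² and mean μ_n = (τ₀μ₀ + (n/σ²)x̄)/τ_n.
Here τ₀ = 1/80.0 = 0.012500 and τ_data = 15/95.7 = 0.156740, so τ_n = 0.169240.
Rearranging for μ₀: μ₀ = (μ_n·τ_n − τ_data·x̄)/τ₀ = (-7.4011·0.169240 − 0.156740·-6.5) / 0.012500 = -0.233752/0.012500 ≈ -18.7.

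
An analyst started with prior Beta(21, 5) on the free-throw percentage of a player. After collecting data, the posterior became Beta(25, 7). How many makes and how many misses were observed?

A Beta(a, b) prior with s successes and f failures in binomial data gives a Beta(a+s, b+f) posterior.
Match parameters: s=25−21=4, f=7−5=2.

4 makes and 2 misses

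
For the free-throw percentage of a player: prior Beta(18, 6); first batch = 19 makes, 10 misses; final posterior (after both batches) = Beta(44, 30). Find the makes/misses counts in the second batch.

Sequential conjugate updates are equivalent to a single update on the pooled data, so total successes = posterior α − prior α and total failures = posterior β − prior β.
Total across both batches: 44−18=26 makes, 30−6=24 misses.
Subtract the first batch: 26−19=7 makes and 24−10=14 misses.

7 makes and 14 misses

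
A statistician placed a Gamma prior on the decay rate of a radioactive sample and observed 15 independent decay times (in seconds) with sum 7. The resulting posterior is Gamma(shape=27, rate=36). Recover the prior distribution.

For an exponential likelihood with a Gamma(α, β) prior on the rate, n observations with total T give posterior Gamma(α+n, β+T).
So α = 27 − 15 = 12 and β = 36 − 7 = 29.

Gamma(shape=12, rate=29)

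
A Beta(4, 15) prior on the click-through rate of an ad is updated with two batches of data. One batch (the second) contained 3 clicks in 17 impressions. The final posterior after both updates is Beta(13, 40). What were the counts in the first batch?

6 clicks and 11 non-clicks

Because Beta–binomial updating is additive in the counts, the combined data contributed (α_post−α_prior, β_post−β_prior) successes and failures.
Total across both batches: 13−4=9 clicks, 40−15=25 non-clicks.
Subtract the second batch: 9−3=6 clicks and 25−14=11 non-clicks.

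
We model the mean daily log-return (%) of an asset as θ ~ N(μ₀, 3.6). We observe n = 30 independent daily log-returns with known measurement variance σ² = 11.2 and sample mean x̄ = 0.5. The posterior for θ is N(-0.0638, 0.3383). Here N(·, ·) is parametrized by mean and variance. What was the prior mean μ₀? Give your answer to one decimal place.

μ₀ = -5.5

With known observation variance, the Normal–Normal posterior has precision τ_n = τ₀ + n/σ² and mean μ_n = (τ₀μ₀ + (n/σ²)x̄)/τ_n.
Here τ₀ = 1/3.6 = 0.277778 and τ_data = 30/11.2 = 2.678571, so τ_n = 2.956349.
Rearranging for μ₀: μ₀ = (μ_n·τ_n − τ_data·x̄)/τ₀ = (-0.0638·2.956349 − 2.678571·0.5) / 0.277778 = -1.527901/0.277778 ≈ -5.5.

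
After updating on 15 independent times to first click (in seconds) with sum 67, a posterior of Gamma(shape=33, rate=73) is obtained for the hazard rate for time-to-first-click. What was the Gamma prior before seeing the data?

Gamma–exponential conjugacy: posterior shape = α + n, posterior rate = β + Σtᵢ.
So α = 33 − 15 = 18 and β = 73 − 67 = 6.

Gamma(shape=18, rate=6)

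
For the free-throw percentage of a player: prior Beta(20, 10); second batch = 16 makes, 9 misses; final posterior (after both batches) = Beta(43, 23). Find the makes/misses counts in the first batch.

7 makes and 4 misses

Because Beta–binomial updating is additive in the counts, the combined data contributed (α_post−α_prior, β_post−β_prior) successes and failures.
Total across both batches: 43−20=23 makes, 23−10=13 misses.
Subtract the second batch: 23−16=7 makes and 13−9=4 misses.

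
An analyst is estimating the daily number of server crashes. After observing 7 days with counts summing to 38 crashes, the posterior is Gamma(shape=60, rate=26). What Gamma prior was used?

Gamma(shape=22, rate=19)

Gamma–Poisson conjugacy: posterior shape = α + Σxᵢ, posterior rate = β + n.
So α = 60 − 38 = 22 and β = 26 − 7 = 19.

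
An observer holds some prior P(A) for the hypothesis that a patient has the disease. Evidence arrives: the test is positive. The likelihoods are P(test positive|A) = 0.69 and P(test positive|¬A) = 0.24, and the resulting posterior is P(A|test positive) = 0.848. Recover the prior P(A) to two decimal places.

P(A) = 0.66

Bayes' rule in odds form gives O(A|E) = O(A)·[P(E|A)/P(E|¬A)], hence O(A) = O(A|E)/LR.
Posterior odds = 0.848/(1−0.848) = 5.5789. LR = 0.69/0.24 = 2.8750.
Prior odds = 5.5789/2.8750 = 1.9405, so P(A) = 1.9405/(1+1.9405) ≈ 0.66.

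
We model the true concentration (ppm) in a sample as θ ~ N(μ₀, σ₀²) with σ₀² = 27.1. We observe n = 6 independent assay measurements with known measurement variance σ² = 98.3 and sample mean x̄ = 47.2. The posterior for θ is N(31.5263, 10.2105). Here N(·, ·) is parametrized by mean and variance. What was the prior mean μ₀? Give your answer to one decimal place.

μ₀ = 5.6

With known observation variance, the Normal–Normal posterior has precision τ_n = τ₀ + n/σ² and mean μ_n = (τ₀μ₀ + (n/σ²)x̄)/τ_n.
Here τ₀ = 1/27.1 = 0.036900 and τ_data = 6/98.3 = 0.061038, so τ_n = 0.097938.
Rearranging for μ₀: μ₀ = (μ_n·τ_n − τ_data·x̄)/τ₀ = (31.5263·0.097938 − 0.061038·47.2) / 0.036900 = 0.206629/0.036900 ≈ 5.6.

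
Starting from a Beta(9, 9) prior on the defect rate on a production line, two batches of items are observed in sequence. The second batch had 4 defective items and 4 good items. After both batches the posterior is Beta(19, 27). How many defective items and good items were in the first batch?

Because Beta–binomial updating is additive in the counts, the combined data contributed (α_post−α_prior, β_post−β_prior) successes and failures.
Total across both batches: 19−9=10 defective items, 27−9=18 good items.
Subtract the second batch: 10−4=6 defective items and 18−4=14 good items.

6 defective items and 14 good items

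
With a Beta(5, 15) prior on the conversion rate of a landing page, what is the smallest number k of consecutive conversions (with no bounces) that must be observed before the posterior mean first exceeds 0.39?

After k conversions and 0 bounces the posterior is Beta(5+k, 15), with mean (5+k)/(5+15+k).
Set (5+k)/(20+k) > 0.39 and solve: k > (0.39·20 − 5)/(1 − 0.39) = 4.590.
The smallest integer exceeding 4.590 is 5.

k = 5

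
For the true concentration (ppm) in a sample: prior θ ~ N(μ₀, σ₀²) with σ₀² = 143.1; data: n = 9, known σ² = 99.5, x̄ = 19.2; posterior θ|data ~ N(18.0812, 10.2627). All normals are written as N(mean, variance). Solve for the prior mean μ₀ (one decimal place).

With known observation variance, the Normal–Normal posterior has precision τ_n = τ₀ + n/σ² and mean μ_n = (τ₀μ₀ + (n/σ²)x̄)/τ_n.
Here τ₀ = 1/143.1 = 0.006988 and τ_data = 9/99.5 = 0.090452, so τ_n = 0.097440.
Rearranging for μ₀: μ₀ = (μ_n·τ_n − τ_data·x̄)/τ₀ = (18.0812·0.097440 − 0.090452·19.2) / 0.006988 = 0.025154/0.006988 ≈ 3.6.

μ₀ = 3.6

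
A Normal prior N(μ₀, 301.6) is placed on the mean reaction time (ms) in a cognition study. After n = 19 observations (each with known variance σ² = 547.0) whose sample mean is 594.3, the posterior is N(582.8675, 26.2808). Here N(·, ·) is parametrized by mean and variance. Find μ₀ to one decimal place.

μ₀ = 463.1

The posterior mean is a precision-weighted average: μ_n = (τ₀μ₀ + τ_data·x̄)/(τ₀+τ_data), with τ₀=1/σ₀² and τ_data=n/σ².
Here τ₀ = 1/301.6 = 0.003316 and τ_data = 19/547.0 = 0.034735, so τ_n = 0.038051.
Rearranging for μ₀: μ₀ = (μ_n·τ_n − τ_data·x̄)/τ₀ = (582.8675·0.038051 − 0.034735·594.3) / 0.003316 = 1.535681/0.003316 ≈ 463.1.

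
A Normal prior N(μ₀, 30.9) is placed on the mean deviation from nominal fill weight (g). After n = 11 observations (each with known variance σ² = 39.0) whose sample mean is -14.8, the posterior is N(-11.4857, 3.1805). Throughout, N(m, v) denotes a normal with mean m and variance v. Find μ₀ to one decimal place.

The posterior mean is a precision-weighted average: μ_n = (τ₀μ₀ + τ_data·x̄)/(τ₀+τ_data), with τ₀=1/σ₀² and τ_data=n/σ².
Here τ₀ = 1/30.9 = 0.032362 and τ_data = 11/39.0 = 0.282051, so τ_n = 0.314413.
Rearranging for μ₀: μ₀ = (μ_n·τ_n − τ_data·x̄)/τ₀ = (-11.4857·0.314413 − 0.282051·-14.8) / 0.032362 = 0.563101/0.032362 ≈ 17.4.

μ₀ = 17.4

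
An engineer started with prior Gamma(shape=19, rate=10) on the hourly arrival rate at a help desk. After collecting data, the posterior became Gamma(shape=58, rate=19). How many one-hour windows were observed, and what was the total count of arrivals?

n = 9 one-hour windows with total 39 arrivals

A Gamma(α, β) prior (rate parametrization) on a Poisson rate with n observations summing to S gives posterior Gamma(α+S, β+n).
Matching: Σxᵢ = 58 − 19 = 39 and n = 19 − 10 = 9.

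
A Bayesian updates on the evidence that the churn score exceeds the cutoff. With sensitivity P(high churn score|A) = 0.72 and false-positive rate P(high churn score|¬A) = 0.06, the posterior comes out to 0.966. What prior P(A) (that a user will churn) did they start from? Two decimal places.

Bayes' rule in odds form gives O(A|E) = O(A)·[P(E|A)/P(E|¬A)], hence O(A) = O(A|E)/LR.
Posterior odds = 0.966/(1−0.966) = 28.4118. LR = 0.72/0.06 = 12.0000.
Prior odds = 28.4118/12.0000 = 2.3676, so P(A) = 2.3676/(1+2.3676) ≈ 0.70.

P(A) = 0.70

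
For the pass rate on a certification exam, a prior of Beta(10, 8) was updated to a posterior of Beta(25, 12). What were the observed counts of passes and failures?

15 passes and 4 failures

A Beta(α, β) prior with s successes and f failures in binomial data gives a Beta(α+s, β+f) posterior.
So s = 25 − 10 = 15 and f = 12 − 8 = 4.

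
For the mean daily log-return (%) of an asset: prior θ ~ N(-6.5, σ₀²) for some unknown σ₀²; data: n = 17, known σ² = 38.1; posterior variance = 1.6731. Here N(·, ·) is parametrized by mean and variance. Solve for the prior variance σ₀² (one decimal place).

σ₀² = 6.6

For the Normal–Normal model with known σ², precisions add: τ_n = τ₀ + n/σ².
So 1/σ₀² = 1/1.6731 − 17/38.1 = 0.597693 − 0.446194 = 0.151499.
Hence σ₀² = 1/0.151499 ≈ 6.6.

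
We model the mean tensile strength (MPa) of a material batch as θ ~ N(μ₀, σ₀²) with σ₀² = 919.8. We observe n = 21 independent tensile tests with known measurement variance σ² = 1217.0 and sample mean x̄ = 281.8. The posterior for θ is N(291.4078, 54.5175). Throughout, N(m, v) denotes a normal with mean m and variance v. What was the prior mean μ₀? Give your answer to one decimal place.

With known observation variance, the Normal–Normal posterior has precision τ_n = τ₀ + n/σ² and mean μ_n = (τ₀μ₀ + (n/σ²)x̄)/τ_n.
Here τ₀ = 1/919.8 = 0.001087 and τ_data = 21/1217.0 = 0.017256, so τ_n = 0.018343.
Rearranging for μ₀: μ₀ = (μ_n·τ_n − τ_data·x̄)/τ₀ = (291.4078·0.018343 − 0.017256·281.8) / 0.001087 = 0.482552/0.001087 ≈ 443.9.

μ₀ = 443.9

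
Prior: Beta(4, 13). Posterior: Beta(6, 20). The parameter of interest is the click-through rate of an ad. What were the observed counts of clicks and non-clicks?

Under Beta–binomial conjugacy the posterior parameters are (α+s, β+f).
So s = 6 − 4 = 2 and f = 20 − 13 = 7.

2 clicks and 7 non-clicks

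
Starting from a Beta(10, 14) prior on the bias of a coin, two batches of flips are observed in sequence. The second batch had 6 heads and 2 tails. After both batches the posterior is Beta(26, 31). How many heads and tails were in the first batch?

Sequential conjugate updates are equivalent to a single update on the pooled data, so total successes = posterior α − prior α and total failures = posterior β − prior β.
Total across both batches: 26−10=16 heads, 31−14=17 tails.
Subtract the second batch: 16−6=10 heads and 17−2=15 tails.

10 heads and 15 tails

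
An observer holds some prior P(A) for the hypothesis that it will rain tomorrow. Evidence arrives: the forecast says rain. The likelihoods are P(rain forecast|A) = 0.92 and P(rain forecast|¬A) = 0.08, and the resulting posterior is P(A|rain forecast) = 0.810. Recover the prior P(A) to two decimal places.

Bayes' rule in odds form gives O(A|E) = O(A)·[P(E|A)/P(E|¬A)], hence O(A) = O(A|E)/LR.
Posterior odds = 0.810/(1−0.810) = 4.2632. LR = 0.92/0.08 = 11.5000.
Prior odds = 4.2632/11.5000 = 0.3707, so P(A) = 0.3707/(1+0.3707) ≈ 0.27.

P(A) = 0.27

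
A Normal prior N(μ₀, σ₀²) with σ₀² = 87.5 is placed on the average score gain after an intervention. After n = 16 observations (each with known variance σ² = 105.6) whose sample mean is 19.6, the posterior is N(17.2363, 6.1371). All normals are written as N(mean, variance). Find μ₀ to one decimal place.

μ₀ = -14.1

The posterior mean is a precision-weighted average: μ_n = (τ₀μ₀ + τ_data·x̄)/(τ₀+τ_data), with τ₀=1/σ₀² and τ_data=n/σ².
Here τ₀ = 1/87.5 = 0.011429 and τ_data = 16/105.6 = 0.151515, so τ_n = 0.162944.
Rearranging for μ₀: μ₀ = (μ_n·τ_n − τ_data·x̄)/τ₀ = (17.2363·0.162944 − 0.151515·19.6) / 0.011429 = -0.161142/0.011429 ≈ -14.1.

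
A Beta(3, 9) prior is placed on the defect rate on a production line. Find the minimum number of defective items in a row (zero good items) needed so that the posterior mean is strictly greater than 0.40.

After k defective items and 0 good items the posterior is Beta(3+k, 9), with mean (3+k)/(3+9+k).
Set (3+k)/(12+k) > 0.40 and solve: k > (0.40·12 − 3)/(1 − 0.40) = 3.000.
The smallest integer exceeding 3.000 is 4, and checking k=4: (7)/(16) = 0.4375 > 0.40.

k = 4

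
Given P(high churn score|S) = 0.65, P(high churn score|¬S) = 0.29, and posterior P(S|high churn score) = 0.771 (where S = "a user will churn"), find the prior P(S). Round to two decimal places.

Bayes' rule in odds form gives O(S|E) = O(S)·[P(E|S)/P(E|¬S)], hence O(S) = O(S|E)/LR.
Posterior odds = 0.771/(1−0.771) = 3.3668. LR = 0.65/0.29 = 2.2414.
Prior odds = 3.3668/2.2414 = 1.5021, so P(S) = 1.5021/(1+1.5021) ≈ 0.60.

P(S) = 0.60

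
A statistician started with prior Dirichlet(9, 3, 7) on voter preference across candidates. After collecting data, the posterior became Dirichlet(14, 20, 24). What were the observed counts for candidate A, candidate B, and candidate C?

counts (5, 17, 17)

For a Dirichlet(α) prior with multinomial counts c, the posterior is Dirichlet(α + c) componentwise.
Counts are posterior − prior componentwise: 14−9=5, 20−3=17, 24−7=17.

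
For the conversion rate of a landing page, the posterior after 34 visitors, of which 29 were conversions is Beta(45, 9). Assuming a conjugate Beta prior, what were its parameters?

Under Beta–binomial conjugacy the posterior parameters are (α+s, β+f).
Subtract the data counts: 45−29=16, 9−5=4.

Beta(16, 4)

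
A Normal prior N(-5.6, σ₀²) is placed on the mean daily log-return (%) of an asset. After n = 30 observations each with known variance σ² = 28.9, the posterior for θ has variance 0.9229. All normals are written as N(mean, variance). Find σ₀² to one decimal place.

σ₀² = 22.0

Posterior precision equals prior precision plus data precision: 1/σ_n² = 1/σ₀² + n/σ².
So 1/σ₀² = 1/0.9229 − 30/28.9 = 1.083541 − 1.038062 = 0.045479.
Hence σ₀² = 1/0.045479 ≈ 22.0.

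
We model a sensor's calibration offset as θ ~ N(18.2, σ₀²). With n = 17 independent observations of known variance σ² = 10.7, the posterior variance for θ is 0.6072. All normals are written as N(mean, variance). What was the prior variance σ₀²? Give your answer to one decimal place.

σ₀² = 17.2

For the Normal–Normal model with known σ², precisions add: τ_n = τ₀ + n/σ².
So 1/σ₀² = 1/0.6072 − 17/10.7 = 1.646904 − 1.588785 = 0.058119.
Hence σ₀² = 1/0.058119 ≈ 17.2.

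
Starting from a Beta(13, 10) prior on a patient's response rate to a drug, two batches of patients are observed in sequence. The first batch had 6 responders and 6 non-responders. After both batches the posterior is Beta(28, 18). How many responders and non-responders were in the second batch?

9 responders and 2 non-responders

Sequential conjugate updates are equivalent to a single update on the pooled data, so total successes = posterior α − prior α and total failures = posterior β − prior β.
Total across both batches: 28−13=15 responders, 18−10=8 non-responders.
Subtract the first batch: 15−6=9 responders and 8−6=2 non-responders.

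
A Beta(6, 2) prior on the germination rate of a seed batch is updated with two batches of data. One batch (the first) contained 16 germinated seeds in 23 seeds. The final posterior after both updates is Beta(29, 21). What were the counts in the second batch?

Because Beta–binomial updating is additive in the counts, the combined data contributed (α_post−α_prior, β_post−β_prior) successes and failures.
Total across both batches: 29−6=23 germinated seeds, 21−2=19 non-germinating seeds.
Subtract the first batch: 23−16=7 germinated seeds and 19−7=12 non-germinating seeds.

7 germinated seeds and 12 non-germinating seeds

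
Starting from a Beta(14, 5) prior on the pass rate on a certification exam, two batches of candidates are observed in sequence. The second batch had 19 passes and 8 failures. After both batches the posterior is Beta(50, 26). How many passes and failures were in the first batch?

17 passes and 13 failures

Sequential conjugate updates are equivalent to a single update on the pooled data, so total successes = posterior α − prior α and total failures = posterior β − prior β.
Total across both batches: 50−14=36 passes, 26−5=21 failures.
Subtract the second batch: 36−19=17 passes and 21−8=13 failures.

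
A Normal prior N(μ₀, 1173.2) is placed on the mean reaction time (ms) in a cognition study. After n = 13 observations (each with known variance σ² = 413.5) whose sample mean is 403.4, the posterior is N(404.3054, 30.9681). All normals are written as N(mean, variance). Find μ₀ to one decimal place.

With known observation variance, the Normal–Normal posterior has precision τ_n = τ₀ + n/σ² and mean μ_n = (τ₀μ₀ + (n/σ²)x̄)/τ_n.
Here τ₀ = 1/1173.2 = 0.000852 and τ_data = 13/413.5 = 0.031439, so τ_n = 0.032291.
Rearranging for μ₀: μ₀ = (μ_n·τ_n − τ_data·x̄)/τ₀ = (404.3054·0.032291 − 0.031439·403.4) / 0.000852 = 0.372933/0.000852 ≈ 437.7.

μ₀ = 437.7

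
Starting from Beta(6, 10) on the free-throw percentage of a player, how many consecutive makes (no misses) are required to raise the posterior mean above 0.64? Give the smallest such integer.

After k makes and 0 misses the posterior is Beta(6+k, 10), with mean (6+k)/(6+10+k).
Set (6+k)/(16+k) > 0.64 and solve: k > (0.64·16 − 6)/(1 − 0.64) = 11.778.
The smallest integer exceeding 11.778 is 12.

k = 12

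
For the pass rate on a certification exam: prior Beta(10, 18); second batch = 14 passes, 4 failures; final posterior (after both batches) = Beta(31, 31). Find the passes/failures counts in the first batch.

Because Beta–binomial updating is additive in the counts, the combined data contributed (α_post−α_prior, β_post−β_prior) successes and failures.
Total across both batches: 31−10=21 passes, 31−18=13 failures.
Subtract the second batch: 21−14=7 passes and 13−4=9 failures.

7 passes and 9 failures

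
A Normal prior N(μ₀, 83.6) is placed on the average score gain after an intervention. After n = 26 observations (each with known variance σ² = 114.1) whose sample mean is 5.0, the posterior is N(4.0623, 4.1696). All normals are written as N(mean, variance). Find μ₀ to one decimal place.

μ₀ = -13.8

With known observation variance, the Normal–Normal posterior has precision τ_n = τ₀ + n/σ² and mean μ_n = (τ₀μ₀ + (n/σ²)x̄)/τ_n.
Here τ₀ = 1/83.6 = 0.011962 and τ_data = 26/114.1 = 0.227870, so τ_n = 0.239832.
Rearranging for μ₀: μ₀ = (μ_n·τ_n − τ_data·x̄)/τ₀ = (4.0623·0.239832 − 0.227870·5.0) / 0.011962 = -0.165080/0.011962 ≈ -13.8.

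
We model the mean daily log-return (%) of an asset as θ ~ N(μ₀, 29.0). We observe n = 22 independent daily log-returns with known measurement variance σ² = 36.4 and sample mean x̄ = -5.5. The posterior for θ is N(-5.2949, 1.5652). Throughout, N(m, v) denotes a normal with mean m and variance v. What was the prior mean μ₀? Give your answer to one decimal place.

μ₀ = -1.7

With known observation variance, the Normal–Normal posterior has precision τ_n = τ₀ + n/σ² and mean μ_n = (τ₀μ₀ + (n/σ²)x̄)/τ_n.
Here τ₀ = 1/29.0 = 0.034483 and τ_data = 22/36.4 = 0.604396, so τ_n = 0.638879.
Rearranging for μ₀: μ₀ = (μ_n·τ_n − τ_data·x̄)/τ₀ = (-5.2949·0.638879 − 0.604396·-5.5) / 0.034483 = -0.058622/0.034483 ≈ -1.7.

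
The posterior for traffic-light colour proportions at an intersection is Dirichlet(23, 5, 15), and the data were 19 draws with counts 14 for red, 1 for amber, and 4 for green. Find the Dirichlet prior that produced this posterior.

Dirichlet(9, 4, 11)

For a Dirichlet(α) prior with multinomial counts c, the posterior is Dirichlet(α + c) componentwise.
Subtract each count from the matching posterior parameter: 23−14=9, 5−1=4, 15−4=11.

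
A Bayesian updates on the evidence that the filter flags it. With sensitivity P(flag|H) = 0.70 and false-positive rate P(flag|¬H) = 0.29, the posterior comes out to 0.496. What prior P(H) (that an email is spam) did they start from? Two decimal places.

P(H) = 0.29

Bayes' rule in odds form gives O(H|E) = O(H)·[P(E|H)/P(E|¬H)], hence O(H) = O(H|E)/LR.
Posterior odds = 0.496/(1−0.496) = 0.9841. LR = 0.70/0.29 = 2.4138.
Prior odds = 0.9841/2.4138 = 0.4077, so P(H) = 0.4077/(1+0.4077) ≈ 0.29.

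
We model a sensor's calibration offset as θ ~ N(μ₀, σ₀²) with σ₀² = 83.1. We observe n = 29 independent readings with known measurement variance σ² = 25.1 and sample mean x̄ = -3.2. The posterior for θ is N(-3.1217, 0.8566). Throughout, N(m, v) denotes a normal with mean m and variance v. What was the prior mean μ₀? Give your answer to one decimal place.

μ₀ = 4.4

The posterior mean is a precision-weighted average: μ_n = (τ₀μ₀ + τ_data·x̄)/(τ₀+τ_data), with τ₀=1/σ₀² and τ_data=n/σ².
Here τ₀ = 1/83.1 = 0.012034 and τ_data = 29/25.1 = 1.155378, so τ_n = 1.167412.
Rearranging for μ₀: μ₀ = (μ_n·τ_n − τ_data·x̄)/τ₀ = (-3.1217·1.167412 − 1.155378·-3.2) / 0.012034 = 0.052900/0.012034 ≈ 4.4.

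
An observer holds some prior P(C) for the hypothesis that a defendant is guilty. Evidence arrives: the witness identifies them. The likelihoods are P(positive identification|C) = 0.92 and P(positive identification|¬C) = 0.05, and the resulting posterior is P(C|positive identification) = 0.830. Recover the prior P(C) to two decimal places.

P(C) = 0.21

Bayes' rule in odds form gives O(C|E) = O(C)·[P(E|C)/P(E|¬C)], hence O(C) = O(C|E)/LR.
Posterior odds = 0.830/(1−0.830) = 4.8824. LR = 0.92/0.05 = 18.4000.
Prior odds = 4.8824/18.4000 = 0.2653, so P(C) = 0.2653/(1+0.2653) ≈ 0.21.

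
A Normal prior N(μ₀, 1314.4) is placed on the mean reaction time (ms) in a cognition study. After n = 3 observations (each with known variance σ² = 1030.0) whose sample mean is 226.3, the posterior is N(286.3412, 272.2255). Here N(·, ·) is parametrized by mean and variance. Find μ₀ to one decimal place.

The posterior mean is a precision-weighted average: μ_n = (τ₀μ₀ + τ_data·x̄)/(τ₀+τ_data), with τ₀=1/σ₀² and τ_data=n/σ².
Here τ₀ = 1/1314.4 = 0.000761 and τ_data = 3/1030.0 = 0.002913, so τ_n = 0.003674.
Rearranging for μ₀: μ₀ = (μ_n·τ_n − τ_data·x̄)/τ₀ = (286.3412·0.003674 − 0.002913·226.3) / 0.000761 = 0.392806/0.000761 ≈ 516.2.

μ₀ = 516.2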